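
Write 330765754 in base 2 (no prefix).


330765754 = 10011101101110001010110111010 in binary

10011101101110001010110111010


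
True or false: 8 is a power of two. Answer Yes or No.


0b1000. Only one bit set => Yes

Yes


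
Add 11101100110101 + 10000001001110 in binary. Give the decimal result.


11101100110101 + 10000001001110 = 101101110000011 = 23427

23427


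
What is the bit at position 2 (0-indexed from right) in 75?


0b1001011, position 2 = 0

0


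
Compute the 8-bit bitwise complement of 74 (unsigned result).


~0b1001010 = 0b10110101 = 181 (8-bit unsigned)

181


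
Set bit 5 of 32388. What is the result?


32388 | (1 << 5) = 32388 | 32 = 32420

32420


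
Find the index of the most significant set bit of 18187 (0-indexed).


0b100011100001011. Highest set bit at position 14

14


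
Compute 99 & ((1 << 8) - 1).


99 & 255 = 99

99


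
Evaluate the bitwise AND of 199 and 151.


0b11000111 & 0b10010111 = 0b10000111 = 135

135


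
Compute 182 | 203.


0b10110110 | 0b11001011 = 0b11111111 = 255

255


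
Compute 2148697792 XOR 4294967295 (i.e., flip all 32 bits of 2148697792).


2148697792 ^ 4294967295 = 2146269503

2146269503


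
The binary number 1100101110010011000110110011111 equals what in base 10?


1100101110010011000110110011111 in decimal = 1707707807

1707707807


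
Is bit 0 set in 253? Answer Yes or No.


0b11111101, bit 0 = 1. Yes

Yes


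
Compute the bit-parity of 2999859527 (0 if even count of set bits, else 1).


0b10110010110011100011100101000111 has 17 ones => parity 1

1


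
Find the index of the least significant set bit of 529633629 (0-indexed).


0b11111100100011001000101011101. Lowest set bit at position 0

0


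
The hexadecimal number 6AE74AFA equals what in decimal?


6AE74AFA hex = 1793542906 decimal

1793542906


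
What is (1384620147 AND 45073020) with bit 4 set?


Step 1: 1384620147 & 45073020 = 42434672
Step 2: 42434672 | (1 << 4) = 42434672 | 16 = 42434672

42434672


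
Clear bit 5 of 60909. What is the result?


60909 & ~(1 << 5) = 60877

60877


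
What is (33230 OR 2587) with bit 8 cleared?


Step 1: 33230 | 2587 = 35807
Step 2: 35807 & ~(1 << 8) = 35551

35551


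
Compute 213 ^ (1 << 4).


213 ^ (1 << 4) = 213 ^ 16 = 197

197


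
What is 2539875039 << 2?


0b10010111011000110110101011011111 << 2 = 0b1001011101100011011010101101111100 = 10159500156

10159500156


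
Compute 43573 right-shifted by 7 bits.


0b1010101000110101 >> 7 = 0b101010100 = 340

340


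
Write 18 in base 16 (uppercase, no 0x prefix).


18 = 12 hex

12


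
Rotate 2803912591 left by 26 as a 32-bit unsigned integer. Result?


Rotate 0b10100111001000000100111110001111 left by 26 (32-bit) = 0b111110100111001000000100111110 = 1050444094

1050444094


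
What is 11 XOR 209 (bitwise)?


0b1011 ^ 0b11010001 = 0b11011010 = 218

218


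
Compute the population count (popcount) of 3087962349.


0b10111000000011101001000011101101 has 15 set bits

15


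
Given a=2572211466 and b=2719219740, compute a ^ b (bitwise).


2572211466 ^ 2719219740 = 994366742

994366742


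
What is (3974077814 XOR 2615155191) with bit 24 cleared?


Step 1: 3974077814 ^ 2615155191 = 2000651393
Step 2: 2000651393 & ~(1 << 24) = 1983874177

1983874177


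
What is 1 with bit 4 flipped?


1 ^ (1 << 4) = 1 ^ 16 = 17

17


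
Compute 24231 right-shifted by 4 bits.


0b101111010100111 >> 4 = 0b10111101010 = 1514

1514


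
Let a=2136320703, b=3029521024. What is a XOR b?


2136320703 ^ 3029521024 = 3418847295

3418847295


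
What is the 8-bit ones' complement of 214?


214 ^ 255 = 41

41


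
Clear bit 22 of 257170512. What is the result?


257170512 & ~(1 << 22) = 252976208

252976208


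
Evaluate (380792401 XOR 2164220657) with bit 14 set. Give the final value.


Step 1: 380792401 ^ 2164220657 = 2521631904
Step 2: 2521631904 | (1 << 14) = 2521631904 | 16384 = 2521648288

2521648288


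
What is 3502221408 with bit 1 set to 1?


3502221408 | (1 << 1) = 3502221408 | 2 = 3502221410

3502221410


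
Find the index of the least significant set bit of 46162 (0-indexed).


0b1011010001010010. Lowest set bit at position 1

1


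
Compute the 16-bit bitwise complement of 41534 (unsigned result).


~0b1010001000111110 = 0b101110111000001 = 24001 (16-bit unsigned)

24001


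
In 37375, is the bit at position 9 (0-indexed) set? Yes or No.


0b1001000111111111, bit 9 = 0. No

No


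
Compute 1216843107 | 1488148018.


0b1001000100001111000110101100011 | 0b1011000101100110101011000110010 = 0b1011000101101111101111101110011 = 1488445299

1488445299


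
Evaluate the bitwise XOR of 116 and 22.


0b1110100 ^ 0b10110 = 0b1100010 = 98

98


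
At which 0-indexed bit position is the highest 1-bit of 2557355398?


0b10011000011011100010010110000110. Highest set bit at position 31

31


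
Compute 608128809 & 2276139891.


0b100100001111110100111100101001 & 0b10000111101010110010001101110011 = 0b100001010110000001100100001 = 69927713

69927713


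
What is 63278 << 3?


0b1111011100101110 << 3 = 0b1111011100101110000 = 506224

506224


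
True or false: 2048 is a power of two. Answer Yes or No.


0b100000000000. Only one bit set => Yes

Yes


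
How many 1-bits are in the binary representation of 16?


0b10000 has 1 set bits

1


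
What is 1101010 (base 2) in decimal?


1101010 in decimal = 106

106


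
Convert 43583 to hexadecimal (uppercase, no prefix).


43583 = AA3F hex

AA3F


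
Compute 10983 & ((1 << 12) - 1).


10983 & 4095 = 2791

2791


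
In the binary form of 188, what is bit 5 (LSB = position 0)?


0b10111100, position 5 = 1

1


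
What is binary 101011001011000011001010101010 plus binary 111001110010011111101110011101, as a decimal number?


101011001011000011001010101010 + 111001110010011111101110011101 = 1100100111101100010111001000111 = 1693855303

1693855303


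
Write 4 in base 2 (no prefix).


4 = 100 in binary

100


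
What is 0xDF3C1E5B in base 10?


DF3C1E5B hex = 3745259099 decimal

3745259099


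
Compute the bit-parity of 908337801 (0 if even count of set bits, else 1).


0b110110001001000010001010001001 has 11 ones => parity 1

1


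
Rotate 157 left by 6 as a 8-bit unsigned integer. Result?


Rotate 0b10011101 left by 6 (8-bit) = 0b1100111 = 103

103


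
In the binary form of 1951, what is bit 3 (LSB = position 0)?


0b11110011111, position 3 = 1

1


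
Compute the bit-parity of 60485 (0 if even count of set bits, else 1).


0b1110110001000101 has 8 ones => parity 0

0


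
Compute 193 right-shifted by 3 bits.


0b11000001 >> 3 = 0b11000 = 24

24


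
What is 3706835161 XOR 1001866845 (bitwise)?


0b11011100111100011101000011011001 ^ 0b111011101101110100011001011101 = 0b11100111010001101001011010000100 = 3880162948

3880162948


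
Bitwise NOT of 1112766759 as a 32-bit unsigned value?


~0b1000010010100110111100100100111 = 0b10111101101011001000011011011000 = 3182200536 (32-bit unsigned)

3182200536


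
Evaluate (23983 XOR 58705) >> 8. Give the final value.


Step 1: 23983 ^ 58705 = 47358
Step 2: 47358 >> 8 = 184

184


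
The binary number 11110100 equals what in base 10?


11110100 in decimal = 244

244


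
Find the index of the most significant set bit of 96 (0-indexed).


0b1100000. Highest set bit at position 6

6


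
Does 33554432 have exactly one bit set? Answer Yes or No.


0b10000000000000000000000000. Only one bit set => Yes

Yes


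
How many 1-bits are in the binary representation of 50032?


0b1100001101110000 has 7 set bits

7


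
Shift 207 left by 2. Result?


0b11001111 << 2 = 0b1100111100 = 828

828


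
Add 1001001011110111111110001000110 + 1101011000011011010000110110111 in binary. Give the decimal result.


1001001011110111111110001000110 + 1101011000011011010000110110111 = 10110100100010011001110111111101 = 3028917757

3028917757


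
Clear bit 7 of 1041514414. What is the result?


1041514414 & ~(1 << 7) = 1041514286

1041514286


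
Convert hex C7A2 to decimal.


C7A2 hex = 51106 decimal

51106


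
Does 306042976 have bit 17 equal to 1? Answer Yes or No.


0b10010001111011101100001100000, bit 17 = 0. No

No


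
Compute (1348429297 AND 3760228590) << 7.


Step 1: 1348429297 & 3760228590 = 1073742048
Step 2: 1073742048 << 7 = 137438982144

137438982144


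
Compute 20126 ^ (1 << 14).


20126 ^ (1 << 14) = 20126 ^ 16384 = 3742

3742


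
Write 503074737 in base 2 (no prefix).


503074737 = 11101111111000100111110110001 in binary

11101111111000100111110110001


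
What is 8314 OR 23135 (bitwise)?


0b10000001111010 | 0b101101001011111 = 0b111101001111111 = 31359

31359


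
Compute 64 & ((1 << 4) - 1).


64 & 15 = 0

0


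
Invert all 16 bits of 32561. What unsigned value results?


32561 ^ 65535 = 32974

32974


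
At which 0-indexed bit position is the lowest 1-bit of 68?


0b1000100. Lowest set bit at position 2

2


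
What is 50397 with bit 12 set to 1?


50397 | (1 << 12) = 50397 | 4096 = 54493

54493


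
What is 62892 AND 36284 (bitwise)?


0b1111010110101100 & 0b1000110110111100 = 0b1000010110101100 = 34220

34220


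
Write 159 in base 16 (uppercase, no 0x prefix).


159 = 9F hex

9F


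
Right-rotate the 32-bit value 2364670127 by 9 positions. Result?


Rotate 0b10001100111100100000000010101111 right by 9 (32-bit) = 0b1010111110001100111100100000000 = 1472624896

1472624896


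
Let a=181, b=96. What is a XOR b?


181 ^ 96 = 213

213


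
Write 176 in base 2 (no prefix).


176 = 10110000 in binary

10110000


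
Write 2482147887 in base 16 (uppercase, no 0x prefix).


2482147887 = 93F2922F hex

93F2922F


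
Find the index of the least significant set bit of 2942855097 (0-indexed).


0b10101111011010000110011110111001. Lowest set bit at position 0

0


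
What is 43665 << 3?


0b1010101010010001 << 3 = 0b1010101010010001000 = 349320

349320


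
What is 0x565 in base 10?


565 hex = 1381 decimal

1381


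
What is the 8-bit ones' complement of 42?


42 ^ 255 = 213

213


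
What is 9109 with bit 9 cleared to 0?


9109 & ~(1 << 9) = 8597

8597


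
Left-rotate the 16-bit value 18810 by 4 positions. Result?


Rotate 0b100100101111010 left by 4 (16-bit) = 0b1001011110100100 = 38820

38820


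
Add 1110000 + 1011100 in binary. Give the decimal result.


1110000 + 1011100 = 11001100 = 204

204


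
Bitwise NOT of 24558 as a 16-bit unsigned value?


~0b101111111101110 = 0b1010000000010001 = 40977 (16-bit unsigned)

40977


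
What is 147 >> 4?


0b10010011 >> 4 = 0b1001 = 9

9


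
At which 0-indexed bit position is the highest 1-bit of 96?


0b1100000. Highest set bit at position 6

6


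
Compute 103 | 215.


0b1100111 | 0b11010111 = 0b11110111 = 247

247


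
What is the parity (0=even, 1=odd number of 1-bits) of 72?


0b1001000 has 2 ones => parity 0

0


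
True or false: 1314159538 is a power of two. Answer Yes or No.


0b1001110010101000111101110110010. Multiple bits set => No

No


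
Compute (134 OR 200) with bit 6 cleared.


Step 1: 134 | 200 = 206
Step 2: 206 & ~(1 << 6) = 142

142


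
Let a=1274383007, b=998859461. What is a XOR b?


1274383007 ^ 998859461 = 1887234138

1887234138


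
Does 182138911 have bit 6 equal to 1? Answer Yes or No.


0b1010110110110011100000011111, bit 6 = 0. No

No


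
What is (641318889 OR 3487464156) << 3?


Step 1: 641318889 | 3487464156 = 4026531837
Step 2: 4026531837 << 3 = 32212254696

32212254696


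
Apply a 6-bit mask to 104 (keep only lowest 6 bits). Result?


104 & 63 = 40

40


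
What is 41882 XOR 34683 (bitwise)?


0b1010001110011010 ^ 0b1000011101111011 = 0b10010011100001 = 9441

9441


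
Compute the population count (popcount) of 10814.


0b10101000111110 has 8 set bits

8


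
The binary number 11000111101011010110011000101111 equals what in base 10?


11000111101011010110011000101111 in decimal = 3350029871

3350029871


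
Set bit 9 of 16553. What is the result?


16553 | (1 << 9) = 16553 | 512 = 17065

17065


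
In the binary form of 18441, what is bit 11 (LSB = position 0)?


0b100100000001001, position 11 = 1

1


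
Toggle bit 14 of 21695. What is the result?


21695 ^ (1 << 14) = 21695 ^ 16384 = 5311

5311


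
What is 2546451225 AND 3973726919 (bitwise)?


0b10010111110001111100001100011001 & 0b11101100110110100100001011000111 = 0b10000100110000100100001000000001 = 2227323393

2227323393


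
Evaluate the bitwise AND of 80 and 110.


0b1010000 & 0b1101110 = 0b1000000 = 64

64


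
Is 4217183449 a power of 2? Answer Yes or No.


0b11111011010111010001110011011001. Multiple bits set => No

No


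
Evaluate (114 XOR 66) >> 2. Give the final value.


Step 1: 114 ^ 66 = 48
Step 2: 48 >> 2 = 12

12


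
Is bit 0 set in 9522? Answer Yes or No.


0b10010100110010, bit 0 = 0. No

No


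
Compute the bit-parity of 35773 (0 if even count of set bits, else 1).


0b1000101110111101 has 10 ones => parity 0

0


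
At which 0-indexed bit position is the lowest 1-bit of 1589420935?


0b1011110101111001010001110000111. Lowest set bit at position 0

0


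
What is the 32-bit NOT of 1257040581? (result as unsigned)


~0b1001010111011001110101011000101 = 0b10110101000100110001010100111010 = 3037926714 (32-bit unsigned)

3037926714


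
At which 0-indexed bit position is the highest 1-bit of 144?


0b10010000. Highest set bit at position 7

7


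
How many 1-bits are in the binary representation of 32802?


0b1000000000100010 has 3 set bits

3


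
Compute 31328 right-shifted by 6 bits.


0b111101001100000 >> 6 = 0b111101001 = 489

489


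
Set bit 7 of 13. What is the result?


13 | (1 << 7) = 13 | 128 = 141

141


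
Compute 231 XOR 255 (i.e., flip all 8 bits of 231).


231 ^ 255 = 24

24


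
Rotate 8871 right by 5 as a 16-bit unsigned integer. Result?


Rotate 0b10001010100111 right by 5 (16-bit) = 0b11100100010101 = 14613

14613


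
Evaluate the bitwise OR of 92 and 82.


0b1011100 | 0b1010010 = 0b1011110 = 94

94


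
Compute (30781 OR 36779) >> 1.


Step 1: 30781 | 36779 = 65471
Step 2: 65471 >> 1 = 32735

32735


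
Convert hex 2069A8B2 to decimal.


2069A8B2 hex = 543795378 decimal

543795378


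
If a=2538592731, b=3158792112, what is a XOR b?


2538592731 ^ 3158792112 = 721981035

721981035


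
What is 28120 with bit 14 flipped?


28120 ^ (1 << 14) = 28120 ^ 16384 = 11736

11736


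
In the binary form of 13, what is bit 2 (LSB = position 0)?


0b1101, position 2 = 1

1


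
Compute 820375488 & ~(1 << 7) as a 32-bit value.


820375488 & ~(1 << 7) = 820375360

820375360


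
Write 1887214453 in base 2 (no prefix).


1887214453 = 1110000011111001001101101110101 in binary

1110000011111001001101101110101


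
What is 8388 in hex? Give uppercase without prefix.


8388 = 20C4 hex

20C4


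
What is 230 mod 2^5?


230 & 31 = 6

6


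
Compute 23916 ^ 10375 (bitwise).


0b101110101101100 ^ 0b10100010000111 = 0b111010111101011 = 30187

30187


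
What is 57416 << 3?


0b1110000001001000 << 3 = 0b1110000001001000000 = 459328

459328


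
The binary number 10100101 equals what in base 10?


10100101 in decimal = 165

165


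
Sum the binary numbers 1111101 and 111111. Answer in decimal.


1111101 + 111111 = 10111100 = 188

188


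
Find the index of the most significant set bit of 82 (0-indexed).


0b1010010. Highest set bit at position 6

6


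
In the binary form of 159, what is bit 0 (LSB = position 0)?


0b10011111, position 0 = 1

1


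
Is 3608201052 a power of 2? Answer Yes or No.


0b11010111000100001100011101011100. Multiple bits set => No

No


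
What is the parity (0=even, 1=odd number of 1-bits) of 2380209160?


0b10001101110111110001110000001000 has 15 ones => parity 1

1


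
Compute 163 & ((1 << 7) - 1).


163 & 127 = 35

35


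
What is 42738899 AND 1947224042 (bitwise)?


0b10100011000010010011010011 & 0b1110100000100000100011111101010 = 0b10011000010 = 1218

1218


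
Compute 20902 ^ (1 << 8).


20902 ^ (1 << 8) = 20902 ^ 256 = 20646

20646


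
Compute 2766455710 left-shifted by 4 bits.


0b10100100111001001100001110011110 << 4 = 0b101001001110010011000011100111100000 = 44263291360

44263291360


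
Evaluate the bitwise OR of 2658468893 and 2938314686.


0b10011110011101010000010000011101 | 0b10101111001000110001111110111110 = 0b10111111011101110001111110111111 = 3212255167

3212255167


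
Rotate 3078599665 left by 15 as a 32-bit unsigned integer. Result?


Rotate 0b10110111011111111011001111110001 left by 15 (32-bit) = 0b11011001111110001101101110111111 = 3656965055

3656965055


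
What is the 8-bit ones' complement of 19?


19 ^ 255 = 236

236


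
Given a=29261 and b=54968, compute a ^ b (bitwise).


29261 ^ 54968 = 42229

42229


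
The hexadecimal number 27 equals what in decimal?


27 hex = 39 decimal

39


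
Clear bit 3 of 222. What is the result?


222 & ~(1 << 3) = 214

214


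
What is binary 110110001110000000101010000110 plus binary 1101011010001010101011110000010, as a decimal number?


110110001110000000101010000110 + 1101011010001010101011110000010 = 10100001011111010110001000001000 = 2709348872

2709348872


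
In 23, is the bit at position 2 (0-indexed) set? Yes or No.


0b10111, bit 2 = 1. Yes

Yes


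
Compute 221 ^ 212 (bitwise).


0b11011101 ^ 0b11010100 = 0b1001 = 9

9


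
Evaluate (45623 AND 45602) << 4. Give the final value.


Step 1: 45623 & 45602 = 45602
Step 2: 45602 << 4 = 729632

729632


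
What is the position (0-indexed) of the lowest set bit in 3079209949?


0b10110111100010010000001111011101. Lowest set bit at position 0

0


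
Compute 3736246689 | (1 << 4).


3736246689 | (1 << 4) = 3736246689 | 16 = 3736246705

3736246705


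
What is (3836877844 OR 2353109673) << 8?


Step 1: 3836877844 | 2353109673 = 3975388861
Step 2: 3975388861 << 8 = 1017699548416

1017699548416


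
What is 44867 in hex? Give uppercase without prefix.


44867 = AF43 hex

AF43


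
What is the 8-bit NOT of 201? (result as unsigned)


~0b11001001 = 0b110110 = 54 (8-bit unsigned)

54


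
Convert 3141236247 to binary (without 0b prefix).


3141236247 = 10111011001110110111011000010111 in binary

10111011001110110111011000010111


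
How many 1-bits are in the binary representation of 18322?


0b100011110010010 has 7 set bits

7


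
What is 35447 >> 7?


0b1000101001110111 >> 7 = 0b100010100 = 276

276


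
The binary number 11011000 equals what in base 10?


11011000 in decimal = 216

216


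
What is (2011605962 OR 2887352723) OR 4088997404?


Step 1: 2011605962 | 2887352723 = 4294945755
Step 2: 4294945755 | 4088997404 = 4294946783

4294946783


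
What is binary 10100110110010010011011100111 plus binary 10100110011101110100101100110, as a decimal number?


10100110110010010011011100111 + 10100110011101110100101100110 = 101001101010000001000001001101 = 698880077

698880077


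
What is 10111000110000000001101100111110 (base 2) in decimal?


10111000110000000001101100111110 in decimal = 3099597630

3099597630


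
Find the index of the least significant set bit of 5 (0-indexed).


0b101. Lowest set bit at position 0

0


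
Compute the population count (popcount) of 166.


0b10100110 has 4 set bits

4


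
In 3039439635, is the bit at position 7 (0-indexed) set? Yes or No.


0b10110101001010100010101100010011, bit 7 = 0. No

No


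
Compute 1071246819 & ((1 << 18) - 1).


1071246819 & 262143 = 126435

126435


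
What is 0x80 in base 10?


80 hex = 128 decimal

128


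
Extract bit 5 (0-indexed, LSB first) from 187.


0b10111011, position 5 = 1

1


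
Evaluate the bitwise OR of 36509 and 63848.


0b1000111010011101 | 0b1111100101101000 = 0b1111111111111101 = 65533

65533


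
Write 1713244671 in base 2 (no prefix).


1713244671 = 1100110000111100000100111111111 in binary

1100110000111100000100111111111


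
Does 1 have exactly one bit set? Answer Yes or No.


0b1. Only one bit set => Yes

Yes


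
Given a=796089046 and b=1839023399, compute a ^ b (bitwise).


796089046 ^ 1839023399 = 1122902001

1122902001


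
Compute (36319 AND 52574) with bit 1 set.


Step 1: 36319 & 52574 = 36190
Step 2: 36190 | (1 << 1) = 36190 | 2 = 36190

36190


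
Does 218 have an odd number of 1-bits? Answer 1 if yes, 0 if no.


0b11011010 has 5 ones => parity 1

1


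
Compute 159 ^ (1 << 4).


159 ^ (1 << 4) = 159 ^ 16 = 143

143


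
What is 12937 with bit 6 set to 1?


12937 | (1 << 6) = 12937 | 64 = 13001

13001


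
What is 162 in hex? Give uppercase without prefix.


162 = A2 hex

A2


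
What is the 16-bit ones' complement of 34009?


34009 ^ 65535 = 31526

31526


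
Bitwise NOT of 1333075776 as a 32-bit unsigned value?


~0b1001111011101010001111101000000 = 0b10110000100010101110000010111111 = 2961891519 (32-bit unsigned)

2961891519


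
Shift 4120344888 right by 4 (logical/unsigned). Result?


0b11110101100101110111100100111000 >> 4 = 0b1111010110010111011110010011 = 257521555

257521555


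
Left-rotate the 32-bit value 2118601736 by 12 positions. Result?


Rotate 0b1111110010001110100110000001000 left by 12 (32-bit) = 0b1110100110000001000011111100100 = 1958774756

1958774756


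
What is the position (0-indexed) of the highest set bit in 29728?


0b111010000100000. Highest set bit at position 14

14


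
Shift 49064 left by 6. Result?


0b1011111110101000 << 6 = 0b1011111110101000000000 = 3140096

3140096


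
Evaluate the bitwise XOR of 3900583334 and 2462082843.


0b11101000011111100010110110100110 ^ 0b10010010110000000110011100011011 = 0b1111010101111100100101010111101 = 2059291325

2059291325


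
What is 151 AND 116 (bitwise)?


0b10010111 & 0b1110100 = 0b10100 = 20

20


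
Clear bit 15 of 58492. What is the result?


58492 & ~(1 << 15) = 25724

25724


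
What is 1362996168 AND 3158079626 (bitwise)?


0b1010001001111011010101111001000 & 0b10111100001111000111100010001010 = 0b10000001111000010100010001000 = 272377992

272377992


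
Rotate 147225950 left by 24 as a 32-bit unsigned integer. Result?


Rotate 0b1000110001100111110101011110 left by 24 (32-bit) = 0b1011110000010001100011001111101 = 1577633405

1577633405


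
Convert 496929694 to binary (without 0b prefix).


496929694 = 11101100111101000101110011110 in binary

11101100111101000101110011110


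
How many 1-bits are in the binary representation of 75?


0b1001011 has 4 set bits

4


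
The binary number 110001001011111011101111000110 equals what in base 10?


110001001011111011101111000110 in decimal = 825211846

825211846


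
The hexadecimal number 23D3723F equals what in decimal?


23D3723F hex = 601059903 decimal

601059903


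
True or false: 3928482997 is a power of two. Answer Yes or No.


0b11101010001001111110010010110101. Multiple bits set => No

No


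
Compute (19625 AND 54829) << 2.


Step 1: 19625 & 54829 = 17449
Step 2: 17449 << 2 = 69796

69796


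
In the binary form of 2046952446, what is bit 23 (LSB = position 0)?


0b1111010000000100000001111111110, position 23 = 0

0


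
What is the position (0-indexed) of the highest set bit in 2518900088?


0b10010110001000110101110101111000. Highest set bit at position 31

31


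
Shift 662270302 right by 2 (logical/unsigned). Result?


0b100111011110010111000101011110 >> 2 = 0b1001110111100101110001010111 = 165567575

165567575


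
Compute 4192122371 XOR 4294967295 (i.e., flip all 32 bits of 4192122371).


4192122371 ^ 4294967295 = 102844924

102844924


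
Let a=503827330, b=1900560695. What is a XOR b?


503827330 ^ 1900560695 = 1867483829

1867483829


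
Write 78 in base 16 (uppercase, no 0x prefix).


78 = 4E hex

4E


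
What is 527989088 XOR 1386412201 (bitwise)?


0b11111011110000111100101100000 ^ 0b1010010101000101111100010101001 = 0b1001101110110101000000111001001 = 1306165705

1306165705


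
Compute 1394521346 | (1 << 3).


1394521346 | (1 << 3) = 1394521346 | 8 = 1394521354

1394521354


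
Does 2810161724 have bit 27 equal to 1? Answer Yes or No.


0b10100111011111111010101000111100, bit 27 = 0. No

No


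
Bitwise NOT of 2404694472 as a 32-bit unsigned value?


~0b10001111010101001011100111001000 = 0b1110000101010110100011000110111 = 1890272823 (32-bit unsigned)

1890272823


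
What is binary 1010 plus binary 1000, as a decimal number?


1010 + 1000 = 10010 = 18

18


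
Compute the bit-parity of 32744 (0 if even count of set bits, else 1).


0b111111111101000 has 11 ones => parity 1

1


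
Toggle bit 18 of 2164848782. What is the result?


2164848782 ^ (1 << 18) = 2164848782 ^ 262144 = 2165110926

2165110926


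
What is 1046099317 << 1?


0b111110010110100011010101110101 << 1 = 0b1111100101101000110101011101010 = 2092198634

2092198634


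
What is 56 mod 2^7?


56 & 127 = 56

56


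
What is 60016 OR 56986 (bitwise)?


0b1110101001110000 | 0b1101111010011010 = 0b1111111011111010 = 65274

65274


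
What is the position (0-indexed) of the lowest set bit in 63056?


0b1111011001010000. Lowest set bit at position 4

4


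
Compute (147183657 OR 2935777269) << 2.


Step 1: 147183657 | 2935777269 = 2935881725
Step 2: 2935881725 << 2 = 11743526900

11743526900


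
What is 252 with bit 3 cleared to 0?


252 & ~(1 << 3) = 244

244


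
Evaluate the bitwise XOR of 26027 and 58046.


0b110010110101011 ^ 0b1110001010111110 = 0b1000011100010101 = 34581

34581


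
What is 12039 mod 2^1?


12039 & 1 = 1

1


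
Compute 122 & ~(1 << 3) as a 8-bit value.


122 & ~(1 << 3) = 114

114


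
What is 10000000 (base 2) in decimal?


10000000 in decimal = 128

128


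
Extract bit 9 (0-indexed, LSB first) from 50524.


0b1100010101011100, position 9 = 0

0


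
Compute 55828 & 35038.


0b1101101000010100 & 0b1000100011011110 = 0b1000100000010100 = 34836

34836


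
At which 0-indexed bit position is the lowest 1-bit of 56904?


0b1101111001001000. Lowest set bit at position 3

3


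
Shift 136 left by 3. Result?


0b10001000 << 3 = 0b10001000000 = 1088

1088


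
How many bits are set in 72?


0b1001000 has 2 set bits

2


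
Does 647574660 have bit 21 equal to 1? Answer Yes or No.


0b100110100110010011010010000100, bit 21 = 0. No

No


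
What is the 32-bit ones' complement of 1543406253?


1543406253 ^ 4294967295 = 2751561042

2751561042


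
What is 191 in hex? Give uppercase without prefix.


191 = BF hex

BF


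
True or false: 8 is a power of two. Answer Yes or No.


0b1000. Only one bit set => Yes

Yes


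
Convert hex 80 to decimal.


80 hex = 128 decimal

128


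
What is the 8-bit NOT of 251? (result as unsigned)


~0b11111011 = 0b100 = 4 (8-bit unsigned)

4


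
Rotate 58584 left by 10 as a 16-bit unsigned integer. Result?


Rotate 0b1110010011011000 left by 10 (16-bit) = 0b110001110010011 = 25491

25491


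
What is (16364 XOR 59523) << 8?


Step 1: 16364 ^ 59523 = 55151
Step 2: 55151 << 8 = 14118656

14118656


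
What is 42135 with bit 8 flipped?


42135 ^ (1 << 8) = 42135 ^ 256 = 42391

42391


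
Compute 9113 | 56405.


0b10001110011001 | 0b1101110001010101 = 0b1111111111011101 = 65501

65501


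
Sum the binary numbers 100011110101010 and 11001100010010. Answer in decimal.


100011110101010 + 11001100010010 = 111101010111100 = 31420

31420


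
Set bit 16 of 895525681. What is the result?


895525681 | (1 << 16) = 895525681 | 65536 = 895591217

895591217


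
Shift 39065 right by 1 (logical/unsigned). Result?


0b1001100010011001 >> 1 = 0b100110001001100 = 19532

19532


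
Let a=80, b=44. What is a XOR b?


80 ^ 44 = 124

124


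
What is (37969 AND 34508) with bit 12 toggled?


Step 1: 37969 & 34508 = 33856
Step 2: 33856 ^ (1 << 12) = 33856 ^ 4096 = 37952

37952


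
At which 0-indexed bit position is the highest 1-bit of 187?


0b10111011. Highest set bit at position 7

7


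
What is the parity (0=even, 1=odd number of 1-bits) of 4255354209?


0b11111101101000111000110101100001 has 18 ones => parity 0

0


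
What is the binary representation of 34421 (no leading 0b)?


34421 = 1000011001110101 in binary

1000011001110101


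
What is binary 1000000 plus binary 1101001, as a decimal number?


1000000 + 1101001 = 10101001 = 169

169


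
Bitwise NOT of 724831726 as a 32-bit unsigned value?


~0b101011001101000000110111101110 = 0b11010100110010111111001000010001 = 3570135569 (32-bit unsigned)

3570135569


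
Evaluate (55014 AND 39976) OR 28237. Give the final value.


Step 1: 55014 & 39976 = 37920
Step 2: 37920 | 28237 = 65133

65133


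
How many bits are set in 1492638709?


0b1011000111101111101101111110101 has 22 set bits

22


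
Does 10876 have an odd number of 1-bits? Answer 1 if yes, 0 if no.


0b10101001111100 has 8 ones => parity 0

0


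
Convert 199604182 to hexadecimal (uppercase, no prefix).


199604182 = BE5B7D6 hex

BE5B7D6


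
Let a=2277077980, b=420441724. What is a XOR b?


2277077980 ^ 420441724 = 2662735264

2662735264


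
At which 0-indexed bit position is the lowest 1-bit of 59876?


0b1110100111100100. Lowest set bit at position 2

2


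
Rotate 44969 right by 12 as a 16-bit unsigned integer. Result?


Rotate 0b1010111110101001 right by 12 (16-bit) = 0b1111101010011010 = 64154

64154


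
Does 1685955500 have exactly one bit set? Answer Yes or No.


0b1100100011111011010001110101100. Multiple bits set => No

No


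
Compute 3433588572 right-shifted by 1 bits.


0b11001100101010000110011101011100 >> 1 = 0b1100110010101000011001110101110 = 1716794286

1716794286


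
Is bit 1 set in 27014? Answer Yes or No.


0b110100110000110, bit 1 = 1. Yes

Yes


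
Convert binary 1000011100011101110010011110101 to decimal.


1000011100011101110010011110101 in decimal = 1133438197

1133438197


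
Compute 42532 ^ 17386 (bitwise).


0b1010011000100100 ^ 0b100001111101010 = 0b1110010111001110 = 58830

58830


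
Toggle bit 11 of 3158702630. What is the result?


3158702630 ^ (1 << 11) = 3158702630 ^ 2048 = 3158700582

3158700582


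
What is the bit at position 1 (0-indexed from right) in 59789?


0b1110100110001101, position 1 = 0

0


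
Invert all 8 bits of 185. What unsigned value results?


185 ^ 255 = 70

70


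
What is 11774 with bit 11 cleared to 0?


11774 & ~(1 << 11) = 9726

9726


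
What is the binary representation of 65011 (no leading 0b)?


65011 = 1111110111110011 in binary

1111110111110011


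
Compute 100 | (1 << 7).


100 | (1 << 7) = 100 | 128 = 228

228


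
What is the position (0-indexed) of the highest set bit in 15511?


0b11110010010111. Highest set bit at position 13

13


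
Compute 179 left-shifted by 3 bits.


0b10110011 << 3 = 0b10110011000 = 1432

1432


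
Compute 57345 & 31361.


0b1110000000000001 & 0b111101010000001 = 0b110000000000001 = 24577

24577


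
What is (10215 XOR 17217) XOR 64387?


Step 1: 10215 ^ 17217 = 25766
Step 2: 25766 ^ 64387 = 40741

40741


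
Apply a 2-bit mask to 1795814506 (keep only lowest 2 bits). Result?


1795814506 & 3 = 2

2


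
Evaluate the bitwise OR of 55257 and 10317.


0b1101011111011001 | 0b10100001001101 = 0b1111111111011101 = 65501

65501


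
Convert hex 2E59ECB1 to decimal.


2E59ECB1 hex = 777645233 decimal

777645233


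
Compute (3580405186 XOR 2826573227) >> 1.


Step 1: 3580405186 ^ 2826573227 = 2098376809
Step 2: 2098376809 >> 1 = 1049188404

1049188404


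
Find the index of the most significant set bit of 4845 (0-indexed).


0b1001011101101. Highest set bit at position 12

12


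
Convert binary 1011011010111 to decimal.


1011011010111 in decimal = 5847

5847


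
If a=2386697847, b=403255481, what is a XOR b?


2386697847 ^ 403255481 = 2521509582

2521509582


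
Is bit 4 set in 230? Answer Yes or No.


0b11100110, bit 4 = 0. No

No


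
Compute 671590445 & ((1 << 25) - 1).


671590445 & 33554431 = 501805

501805


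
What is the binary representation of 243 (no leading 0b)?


243 = 11110011 in binary

11110011


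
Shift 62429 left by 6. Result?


0b1111001111011101 << 6 = 0b1111001111011101000000 = 3995456

3995456


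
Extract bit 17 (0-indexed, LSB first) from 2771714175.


0b10100101001101010000000001111111, position 17 = 0

0


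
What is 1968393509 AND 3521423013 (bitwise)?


0b1110101010100110100110100100101 & 0b11010001111001001010011010100101 = 0b1010001010000000000010000100101 = 1363149861

1363149861


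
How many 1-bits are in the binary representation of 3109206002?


0b10111001010100101011011111110010 has 19 set bits

19


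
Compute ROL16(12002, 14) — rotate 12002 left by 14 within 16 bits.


Rotate 0b10111011100010 left by 14 (16-bit) = 0b1000101110111000 = 35768

35768


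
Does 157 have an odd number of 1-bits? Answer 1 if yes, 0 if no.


0b10011101 has 5 ones => parity 1

1


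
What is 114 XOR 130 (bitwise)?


0b1110010 ^ 0b10000010 = 0b11110000 = 240

240


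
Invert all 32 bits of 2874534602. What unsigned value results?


2874534602 ^ 4294967295 = 1420432693

1420432693


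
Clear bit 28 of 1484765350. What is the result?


1484765350 & ~(1 << 28) = 1216329894

1216329894


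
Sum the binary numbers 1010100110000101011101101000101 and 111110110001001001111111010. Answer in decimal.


1010100110000101011101101000101 + 111110110001001001111111010 = 1011100100110110100111100111111 = 1553682239

1553682239


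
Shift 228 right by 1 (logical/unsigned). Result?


0b11100100 >> 1 = 0b1110010 = 114

114


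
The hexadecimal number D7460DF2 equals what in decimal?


D7460DF2 hex = 3611692530 decimal

3611692530


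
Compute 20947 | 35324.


0b101000111010011 | 0b1000100111111100 = 0b1101100111111111 = 55807

55807


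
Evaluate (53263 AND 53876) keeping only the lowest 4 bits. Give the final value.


Step 1: 53263 & 53876 = 53252
Step 2: 53252 & 15 = 4

4


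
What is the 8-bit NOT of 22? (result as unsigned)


~0b10110 = 0b11101001 = 233 (8-bit unsigned)

233


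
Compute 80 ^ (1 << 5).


80 ^ (1 << 5) = 80 ^ 32 = 112

112


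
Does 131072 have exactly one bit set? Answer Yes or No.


0b100000000000000000. Only one bit set => Yes

Yes


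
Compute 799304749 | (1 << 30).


799304749 | (1 << 30) = 799304749 | 1073741824 = 1873046573

1873046573


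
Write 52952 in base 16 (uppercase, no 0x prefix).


52952 = CED8 hex

CED8


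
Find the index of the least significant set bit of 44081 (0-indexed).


0b1010110000110001. Lowest set bit at position 0

0


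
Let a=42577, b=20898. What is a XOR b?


42577 ^ 20898 = 63475

63475


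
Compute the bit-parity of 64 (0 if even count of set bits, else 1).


0b1000000 has 1 ones => parity 1

1


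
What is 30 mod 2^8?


30 & 255 = 30

30


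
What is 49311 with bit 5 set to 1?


49311 | (1 << 5) = 49311 | 32 = 49343

49343


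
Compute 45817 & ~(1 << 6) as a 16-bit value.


45817 & ~(1 << 6) = 45753

45753


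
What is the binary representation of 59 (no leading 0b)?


59 = 111011 in binary

111011


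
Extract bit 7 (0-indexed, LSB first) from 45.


0b101101, position 7 = 0

0


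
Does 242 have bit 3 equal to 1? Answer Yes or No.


0b11110010, bit 3 = 0. No

No


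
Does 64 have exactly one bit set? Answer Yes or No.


0b1000000. Only one bit set => Yes

Yes


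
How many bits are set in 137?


0b10001001 has 3 set bits

3


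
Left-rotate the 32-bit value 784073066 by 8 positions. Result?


Rotate 0b101110101111000000000101101010 left by 8 (32-bit) = 0b10111100000000010110101000101110 = 3154209326

3154209326


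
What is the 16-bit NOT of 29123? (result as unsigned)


~0b111000111000011 = 0b1000111000111100 = 36412 (16-bit unsigned)

36412


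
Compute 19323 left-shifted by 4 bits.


0b100101101111011 << 4 = 0b1001011011110110000 = 309168

309168


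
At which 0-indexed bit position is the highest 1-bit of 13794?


0b11010111100010. Highest set bit at position 13

13


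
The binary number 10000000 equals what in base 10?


10000000 in decimal = 128

128


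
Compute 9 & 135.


0b1001 & 0b10000111 = 0b1 = 1

1


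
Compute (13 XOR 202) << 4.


Step 1: 13 ^ 202 = 199
Step 2: 199 << 4 = 3184

3184


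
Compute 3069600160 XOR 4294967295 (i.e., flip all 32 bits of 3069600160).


3069600160 ^ 4294967295 = 1225367135

1225367135


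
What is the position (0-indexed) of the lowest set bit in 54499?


0b1101010011100011. Lowest set bit at position 0

0


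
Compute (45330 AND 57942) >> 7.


Step 1: 45330 & 57942 = 40978
Step 2: 40978 >> 7 = 320

320


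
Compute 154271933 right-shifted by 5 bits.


0b1001001100100000000010111101 >> 5 = 0b10010011001000000000101 = 4820997

4820997


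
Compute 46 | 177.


0b101110 | 0b10110001 = 0b10111111 = 191

191


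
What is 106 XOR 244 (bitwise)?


0b1101010 ^ 0b11110100 = 0b10011110 = 158

158


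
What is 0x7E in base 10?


7E hex = 126 decimal

126


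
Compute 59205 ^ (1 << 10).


59205 ^ (1 << 10) = 59205 ^ 1024 = 58181

58181


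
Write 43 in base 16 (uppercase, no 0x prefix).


43 = 2B hex

2B


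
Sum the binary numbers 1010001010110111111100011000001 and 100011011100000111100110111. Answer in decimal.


1010001010110111111100011000001 + 100011011100000111100110111 = 1010101110010100000011111111000 = 1439303672

1439303672


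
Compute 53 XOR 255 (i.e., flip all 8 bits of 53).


53 ^ 255 = 202

202


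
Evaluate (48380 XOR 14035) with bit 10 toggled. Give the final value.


Step 1: 48380 ^ 14035 = 35375
Step 2: 35375 ^ (1 << 10) = 35375 ^ 1024 = 36399

36399


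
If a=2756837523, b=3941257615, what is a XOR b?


2756837523 ^ 3941257615 = 1320735004

1320735004


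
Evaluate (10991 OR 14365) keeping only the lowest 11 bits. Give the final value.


Step 1: 10991 | 14365 = 15103
Step 2: 15103 & 2047 = 767

767
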